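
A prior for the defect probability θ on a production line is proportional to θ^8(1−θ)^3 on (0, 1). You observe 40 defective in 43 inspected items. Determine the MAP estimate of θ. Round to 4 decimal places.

The prior density ∝ θ^8(1−θ)^3 is the kernel of Beta(9, 4).
Data: 40 successes in 43 trials. The binomial likelihood contributes θ^40(1−θ)^3, so the posterior is Beta(9+40, 4+3) = Beta(49, 7).
For Beta(a, b) with a, b > 1 the mode is (a−1)/(a+b−2) = 48/54 ≈ 0.8889.

θ̂_MAP = 0.8889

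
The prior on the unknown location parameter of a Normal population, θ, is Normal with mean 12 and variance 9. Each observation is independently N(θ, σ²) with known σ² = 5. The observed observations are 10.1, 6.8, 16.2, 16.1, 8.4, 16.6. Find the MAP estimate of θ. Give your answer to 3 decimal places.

n = 6; x̄ = (10.1 + 6.8 + 16.2 + 16.1 + 8.4 + 16.6)/6 = 74.2/6 = 371/30 ≈ 12.3667.
For a Normal prior and Normal likelihood with known variance, the posterior is Normal; its mode equals its mean, the precision-weighted average.
Prior precision 1/σ₀² = 1/9; data precision n/σ² = 6/5 = 1.2.
θ̂ = ((1/9)·12 + 1.2·(371/30)) / (1/9 + 1.2) = (1213/75)/(59/45) = 3639/295 ≈ 12.336.

θ̂_MAP = 12.336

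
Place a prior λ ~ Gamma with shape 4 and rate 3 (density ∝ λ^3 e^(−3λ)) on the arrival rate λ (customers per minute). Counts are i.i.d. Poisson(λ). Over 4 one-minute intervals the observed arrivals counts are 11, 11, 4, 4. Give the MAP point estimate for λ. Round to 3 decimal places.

Σxᵢ = 11+11+4+4 = 30, with n = 4.
Posterior ∝ λ^3e^(−3λ) · λ^30e^(−4λ) = λ^33e^(−7λ), i.e. Gamma(shape=34, rate=7).
The mode of a Gamma(a, b) with a ≥ 1 (shape–rate) is (a−1)/b = 33/7 ≈ 4.714.

λ̂_MAP = 4.714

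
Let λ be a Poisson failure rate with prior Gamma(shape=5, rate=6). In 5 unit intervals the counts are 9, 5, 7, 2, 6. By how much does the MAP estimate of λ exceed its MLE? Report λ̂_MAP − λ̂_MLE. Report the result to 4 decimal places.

Σxᵢ = 29. Posterior is Gamma(34, 11); MAP = (34−1)/11 = 33/11 ≈ 3.00000.
MLE = x̄ = 29/5 ≈ 5.80000.
Difference = 33/11 − 29/5 = -14/5 ≈ -2.8000.

MAP − MLE = -2.8000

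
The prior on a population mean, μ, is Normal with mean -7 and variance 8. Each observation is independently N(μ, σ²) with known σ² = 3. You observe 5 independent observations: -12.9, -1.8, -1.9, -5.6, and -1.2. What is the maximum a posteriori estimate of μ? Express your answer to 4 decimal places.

n = 5; x̄ = ((-12.9) + (-1.8) + (-1.9) + (-5.6) + (-1.2))/5 = -23.4/5 = -4.68.
For a Normal prior and Normal likelihood with known variance, the posterior is Normal; its mode equals its mean, the precision-weighted average.
Prior precision 1/σ₀² = 1/8 = 0.125; data precision n/σ² = 5/3.
μ̂ = (0.125·(-7) + (5/3)·(-4.68)) / (0.125 + 5/3) = (-8.675)/(43/24) = -1041/215 ≈ -4.8419.

μ̂_MAP = -4.8419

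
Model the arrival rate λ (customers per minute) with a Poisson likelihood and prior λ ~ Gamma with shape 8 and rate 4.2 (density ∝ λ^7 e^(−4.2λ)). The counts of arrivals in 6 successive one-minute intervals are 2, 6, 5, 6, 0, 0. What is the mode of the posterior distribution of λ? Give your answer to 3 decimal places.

λ̂_MAP = 2.549

Σxᵢ = 2+6+5+6+0+0 = 19, with n = 6.
Posterior ∝ λ^7e^(−4.2λ) · λ^19e^(−6λ) = λ^26e^(−10.2λ), i.e. Gamma(shape=27, rate=10.2).
The mode of a Gamma(a, b) with a ≥ 1 (shape–rate) is (a−1)/b = 26/10.2 ≈ 2.549.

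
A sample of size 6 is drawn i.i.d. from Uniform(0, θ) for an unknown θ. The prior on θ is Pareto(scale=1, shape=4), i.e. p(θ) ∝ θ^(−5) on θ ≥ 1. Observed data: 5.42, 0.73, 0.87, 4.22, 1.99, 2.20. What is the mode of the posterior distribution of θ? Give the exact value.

θ̂_MAP = 5.42

The Uniform(0, θ) likelihood is θ^(−n) for θ ≥ max(xᵢ), zero otherwise. Here max(xᵢ) = 5.42.
Posterior ∝ θ^(−5) · θ^(−6) = θ^(−11) on θ ≥ max(1, 5.42) = 5.42.
This density is strictly decreasing in θ, so the posterior mode lies at the lower boundary of the support.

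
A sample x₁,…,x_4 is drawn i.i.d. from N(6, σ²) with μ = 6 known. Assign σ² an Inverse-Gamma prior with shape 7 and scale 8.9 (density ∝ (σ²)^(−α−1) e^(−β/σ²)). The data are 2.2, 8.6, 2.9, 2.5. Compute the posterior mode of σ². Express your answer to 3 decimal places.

σ̂²_MAP = 3.043

Sum of squared deviations about the known mean: SS = (2.2−6)² + (8.6−6)² + (2.9−6)² + (2.5−6)² = 43.06.
The Normal likelihood contributes (σ²)^(−n/2) exp(−SS/(2σ²)), so the posterior is Inverse-Gamma(α + n/2, β + SS/2) = Inverse-Gamma(9, 30.43).
The mode of Inverse-Gamma(a, b) is b/(a+1) = 30.43/10 ≈ 3.043.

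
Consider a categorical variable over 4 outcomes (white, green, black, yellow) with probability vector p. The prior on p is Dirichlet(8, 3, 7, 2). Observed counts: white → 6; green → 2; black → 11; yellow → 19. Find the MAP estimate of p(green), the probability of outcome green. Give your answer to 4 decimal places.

The posterior is Dirichlet(αᵢ + nᵢ) = Dirichlet(14, 5, 18, 21).
For a Dirichlet(a₁,…,a_K) with all aᵢ > 1, the mode has j-th component (aⱼ − 1)/(Σaᵢ − K).
Here Σaᵢ = 58 and K = 4, so p(green) = (5 − 1)/(58 − 4) = 4/54 ≈ 0.0741.

MAP estimate of p(green) = 0.0741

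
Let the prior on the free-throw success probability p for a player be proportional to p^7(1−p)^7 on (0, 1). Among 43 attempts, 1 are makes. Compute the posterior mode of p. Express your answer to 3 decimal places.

p̂_MAP = 0.140

The prior density ∝ p^7(1−p)^7 is the kernel of Beta(8, 8).
Data: 1 success in 43 trials. The binomial likelihood contributes p(1−p)^42, so the posterior is Beta(8+1, 8+42) = Beta(9, 50).
For Beta(a, b) with a, b > 1 the mode is (a−1)/(a+b−2) = 8/57 ≈ 0.140.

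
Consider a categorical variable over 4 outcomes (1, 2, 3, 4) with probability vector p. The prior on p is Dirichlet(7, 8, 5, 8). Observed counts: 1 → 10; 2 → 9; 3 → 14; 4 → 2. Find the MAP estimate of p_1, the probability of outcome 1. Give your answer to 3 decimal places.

The posterior is Dirichlet(αᵢ + nᵢ) = Dirichlet(17, 17, 19, 10).
For a Dirichlet(a₁,…,a_K) with all aᵢ > 1, the mode has j-th component (aⱼ − 1)/(Σaᵢ − K).
Here Σaᵢ = 63 and K = 4, so p_1 = (17 − 1)/(63 − 4) = 16/59 ≈ 0.271.

MAP estimate: 0.271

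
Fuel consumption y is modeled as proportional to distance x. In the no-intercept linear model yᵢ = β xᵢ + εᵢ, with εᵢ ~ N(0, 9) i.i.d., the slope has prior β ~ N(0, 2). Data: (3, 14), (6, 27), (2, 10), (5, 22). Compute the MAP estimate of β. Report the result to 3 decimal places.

log p(β | y) = −Σ(yᵢ − βxᵢ)²/(2·9) − β²/(2·2) + const.
Setting the derivative to zero: Σxᵢ(yᵢ − βxᵢ)/9 − β/2 = 0, so β = Σxᵢyᵢ / (Σxᵢ² + σ²/τ²).
Σxᵢyᵢ = 3·14 + 6·27 + 2·10 + 5·22 = 334; Σxᵢ² = 74; σ²/τ² = 4.5.
β̂_MAP = 334 / (74 + 4.5) = 334/78.5 ≈ 4.255.

β̂_MAP = 4.255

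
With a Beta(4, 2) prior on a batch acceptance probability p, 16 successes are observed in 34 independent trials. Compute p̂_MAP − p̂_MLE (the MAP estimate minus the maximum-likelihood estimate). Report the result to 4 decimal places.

Posterior is Beta(20, 20); MAP = (20−1)/(40−2) = 19/38 ≈ 0.50000.
MLE ignores the prior: p̂_MLE = k/n = 16/34 ≈ 0.47059.
Difference = 19/38 − 16/34 = 1/34 ≈ 0.0294.

MAP − MLE = 0.0294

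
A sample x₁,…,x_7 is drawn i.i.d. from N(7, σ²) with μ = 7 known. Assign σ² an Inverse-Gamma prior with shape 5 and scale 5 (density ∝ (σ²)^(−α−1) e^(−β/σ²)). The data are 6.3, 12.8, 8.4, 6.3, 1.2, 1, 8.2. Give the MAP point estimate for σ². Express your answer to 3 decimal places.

σ̂²_MAP = 6.193

Sum of squared deviations about the known mean: SS = (6.3−7)² + (12.8−7)² + (8.4−7)² + (6.3−7)² + (1.2−7)² + (1−7)² + (8.2−7)² = 107.66.
The Normal likelihood contributes (σ²)^(−n/2) exp(−SS/(2σ²)), so the posterior is Inverse-Gamma(α + n/2, β + SS/2) = Inverse-Gamma(8.5, 58.83).
The mode of Inverse-Gamma(a, b) is b/(a+1) = 58.83/9.5 ≈ 6.193.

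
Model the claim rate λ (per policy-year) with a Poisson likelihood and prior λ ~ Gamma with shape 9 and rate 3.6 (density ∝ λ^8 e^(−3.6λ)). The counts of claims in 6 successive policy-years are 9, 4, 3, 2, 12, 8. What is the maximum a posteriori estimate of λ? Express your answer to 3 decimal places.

λ̂_MAP = 4.792

Σxᵢ = 9+4+3+2+12+8 = 38, with n = 6.
Posterior ∝ λ^8e^(−3.6λ) · λ^38e^(−6λ) = λ^46e^(−9.6λ), i.e. Gamma(shape=47, rate=9.6).
The mode of a Gamma(a, b) with a ≥ 1 (shape–rate) is (a−1)/b = 46/9.6 ≈ 4.792.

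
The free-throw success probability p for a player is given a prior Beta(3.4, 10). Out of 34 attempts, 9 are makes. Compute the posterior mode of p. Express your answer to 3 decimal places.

p̂_MAP = 0.251

Prior: Beta(3.4, 10).
Data: 9 successes in 34 trials. The binomial likelihood contributes p^9(1−p)^25, so the posterior is Beta(3.4+9, 10+25) = Beta(12.4, 35).
For Beta(a, b) with a, b > 1 the mode is (a−1)/(a+b−2) = 11.4/45.4 ≈ 0.251.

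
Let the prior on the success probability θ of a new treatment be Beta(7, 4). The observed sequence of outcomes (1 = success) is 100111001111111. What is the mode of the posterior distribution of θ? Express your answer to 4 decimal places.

Prior: Beta(7, 4).
Data: 11 successes in 15 trials (from the sequence). The binomial likelihood contributes θ^11(1−θ)^4, so the posterior is Beta(7+11, 4+4) = Beta(18, 8).
For Beta(a, b) with a, b > 1 the mode is (a−1)/(a+b−2) = 17/24 ≈ 0.7083.

θ̂_MAP = 0.7083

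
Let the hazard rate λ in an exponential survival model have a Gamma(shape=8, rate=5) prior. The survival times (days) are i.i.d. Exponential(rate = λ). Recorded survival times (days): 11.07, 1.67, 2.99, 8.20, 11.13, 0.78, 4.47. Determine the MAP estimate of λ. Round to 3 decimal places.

λ̂_MAP = 0.309

The Exponential(rate=λ) likelihood is ∝ λ^n e^(−λΣtᵢ). Here n = 7 and Σtᵢ = 11.07 + 1.67 + 2.99 + 8.20 + 11.13 + 0.78 + 4.47 = 40.31.
Posterior ∝ λ^7e^(−5λ) · λ^7e^(−40.31λ) = λ^14e^(−45.31λ), i.e. Gamma(15, 45.31).
Mode = (a−1)/b = 14/45.31 ≈ 0.309.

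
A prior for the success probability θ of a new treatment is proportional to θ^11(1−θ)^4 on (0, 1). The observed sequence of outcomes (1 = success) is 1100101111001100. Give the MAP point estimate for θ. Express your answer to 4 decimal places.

The prior density ∝ θ^11(1−θ)^4 is the kernel of Beta(12, 5).
Data: 9 successes in 16 trials (from the sequence). The binomial likelihood contributes θ^9(1−θ)^7, so the posterior is Beta(12+9, 5+7) = Beta(21, 12).
For Beta(a, b) with a, b > 1 the mode is (a−1)/(a+b−2) = 20/31 ≈ 0.6452.

θ̂_MAP = 0.6452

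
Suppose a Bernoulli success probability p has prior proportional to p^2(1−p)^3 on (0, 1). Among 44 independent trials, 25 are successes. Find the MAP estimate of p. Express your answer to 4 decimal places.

The prior density ∝ p^2(1−p)^3 is the kernel of Beta(3, 4).
Data: 25 successes in 44 trials. The binomial likelihood contributes p^25(1−p)^19, so the posterior is Beta(3+25, 4+19) = Beta(28, 23).
For Beta(a, b) with a, b > 1 the mode is (a−1)/(a+b−2) = 27/49 ≈ 0.5510.

p̂_MAP = 0.5510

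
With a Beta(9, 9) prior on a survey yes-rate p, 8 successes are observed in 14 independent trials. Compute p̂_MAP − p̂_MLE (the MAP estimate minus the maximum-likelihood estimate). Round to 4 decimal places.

Posterior is Beta(17, 15); MAP = (17−1)/(32−2) = 16/30 ≈ 0.53333.
MLE ignores the prior: p̂_MLE = k/n = 8/14 ≈ 0.57143.
Difference = 16/30 − 8/14 = -4/105 ≈ -0.0381.

MAP − MLE = -0.0381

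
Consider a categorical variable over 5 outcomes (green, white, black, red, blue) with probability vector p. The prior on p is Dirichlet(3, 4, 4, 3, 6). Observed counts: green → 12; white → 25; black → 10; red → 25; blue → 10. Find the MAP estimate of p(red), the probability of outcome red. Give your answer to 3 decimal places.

MAP estimate of p(red) = 0.278

The posterior is Dirichlet(αᵢ + nᵢ) = Dirichlet(15, 29, 14, 28, 16).
For a Dirichlet(a₁,…,a_K) with all aᵢ > 1, the mode has j-th component (aⱼ − 1)/(Σaᵢ − K).
Here Σaᵢ = 102 and K = 5, so p(red) = (28 − 1)/(102 − 5) = 27/97 ≈ 0.278.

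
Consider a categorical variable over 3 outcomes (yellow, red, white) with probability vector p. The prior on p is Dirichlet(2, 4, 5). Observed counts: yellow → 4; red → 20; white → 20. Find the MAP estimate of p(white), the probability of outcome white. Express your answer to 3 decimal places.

MAP estimate of p(white) = 0.462

The posterior is Dirichlet(αᵢ + nᵢ) = Dirichlet(6, 24, 25).
For a Dirichlet(a₁,…,a_K) with all aᵢ > 1, the mode has j-th component (aⱼ − 1)/(Σaᵢ − K).
Here Σaᵢ = 55 and K = 3, so p(white) = (25 − 1)/(55 − 3) = 24/52 ≈ 0.462.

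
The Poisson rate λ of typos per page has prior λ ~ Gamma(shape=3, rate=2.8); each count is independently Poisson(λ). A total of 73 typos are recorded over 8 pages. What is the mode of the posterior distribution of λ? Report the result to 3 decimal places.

λ̂_MAP = 6.944

Σxᵢ = 73, n = 8.
Posterior ∝ λ^2e^(−2.8λ) · λ^73e^(−8λ) = λ^75e^(−10.8λ), i.e. Gamma(shape=76, rate=10.8).
The mode of a Gamma(a, b) with a ≥ 1 (shape–rate) is (a−1)/b = 75/10.8 ≈ 6.944.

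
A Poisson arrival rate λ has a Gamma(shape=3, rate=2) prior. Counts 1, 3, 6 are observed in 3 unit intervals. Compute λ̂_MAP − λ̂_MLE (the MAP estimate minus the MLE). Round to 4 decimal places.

Σxᵢ = 10. Posterior is Gamma(13, 5); MAP = (13−1)/5 = 12/5 ≈ 2.40000.
MLE = x̄ = 10/3 ≈ 3.33333.
Difference = 12/5 − 10/3 = -14/15 ≈ -0.9333.

MAP − MLE = -0.9333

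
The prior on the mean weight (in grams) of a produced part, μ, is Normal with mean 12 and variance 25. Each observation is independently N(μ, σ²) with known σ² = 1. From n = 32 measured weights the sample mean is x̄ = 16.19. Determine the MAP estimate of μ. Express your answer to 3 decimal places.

μ̂_MAP = 16.185

n = 32, x̄ = 16.19.
For a Normal prior and Normal likelihood with known variance, the posterior is Normal; its mode equals its mean, the precision-weighted average.
Prior precision 1/σ₀² = 1/25 = 0.04; data precision n/σ² = 32/1 = 32.
μ̂ = (0.04·12 + 32·16.19) / (0.04 + 32) = 518.56/32.04 = 12964/801 ≈ 16.185.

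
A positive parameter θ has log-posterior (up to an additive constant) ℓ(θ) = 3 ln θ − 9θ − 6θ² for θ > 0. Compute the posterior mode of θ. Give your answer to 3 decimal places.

θ̂_MAP = 0.250

ℓ'(θ) = 3/θ − 9 − 12θ. Setting this to zero and multiplying by θ: 12θ² + 9θ − 3 = 0.
θ = (−9 + √(9² + 4·12·3)) / (2·12) = (−9 + √225) / 24 = (−9 + 15)/24 = 1/4.
ℓ''(θ) = −3/θ² − 12 < 0, confirming a maximum.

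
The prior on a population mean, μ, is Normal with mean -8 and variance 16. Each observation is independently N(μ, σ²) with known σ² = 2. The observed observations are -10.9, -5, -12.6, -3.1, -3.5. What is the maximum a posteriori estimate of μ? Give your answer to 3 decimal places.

n = 5; x̄ = ((-10.9) + (-5) + (-12.6) + (-3.1) + (-3.5))/5 = -35.1/5 = -7.02.
For a Normal prior and Normal likelihood with known variance, the posterior is Normal; its mode equals its mean, the precision-weighted average.
Prior precision 1/σ₀² = 1/16 = 0.0625; data precision n/σ² = 5/2 = 2.5.
μ̂ = (0.0625·(-8) + 2.5·(-7.02)) / (0.0625 + 2.5) = (-18.05)/2.5625 = -1444/205 ≈ -7.044.

μ̂_MAP = -7.044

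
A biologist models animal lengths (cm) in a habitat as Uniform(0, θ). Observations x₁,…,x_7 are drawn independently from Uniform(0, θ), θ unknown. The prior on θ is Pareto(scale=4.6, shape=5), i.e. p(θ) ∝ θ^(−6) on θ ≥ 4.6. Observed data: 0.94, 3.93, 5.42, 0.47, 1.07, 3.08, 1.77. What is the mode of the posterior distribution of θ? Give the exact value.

θ̂_MAP = 5.42

The Uniform(0, θ) likelihood is θ^(−n) for θ ≥ max(xᵢ), zero otherwise. Here max(xᵢ) = 5.42.
Posterior ∝ θ^(−6) · θ^(−7) = θ^(−13) on θ ≥ max(4.6, 5.42) = 5.42.
This density is strictly decreasing in θ, so the posterior mode lies at the lower boundary of the support.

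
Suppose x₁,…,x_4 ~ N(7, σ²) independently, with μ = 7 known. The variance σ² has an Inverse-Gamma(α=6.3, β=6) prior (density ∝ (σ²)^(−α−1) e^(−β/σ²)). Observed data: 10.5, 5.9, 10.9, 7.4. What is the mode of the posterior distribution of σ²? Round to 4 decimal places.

Sum of squared deviations about the known mean: SS = (10.5−7)² + (5.9−7)² + (10.9−7)² + (7.4−7)² = 28.83.
The Normal likelihood contributes (σ²)^(−n/2) exp(−SS/(2σ²)), so the posterior is Inverse-Gamma(α + n/2, β + SS/2) = Inverse-Gamma(8.3, 20.415).
The mode of Inverse-Gamma(a, b) is b/(a+1) = 20.415/9.3 ≈ 2.1952.

σ̂²_MAP = 2.1952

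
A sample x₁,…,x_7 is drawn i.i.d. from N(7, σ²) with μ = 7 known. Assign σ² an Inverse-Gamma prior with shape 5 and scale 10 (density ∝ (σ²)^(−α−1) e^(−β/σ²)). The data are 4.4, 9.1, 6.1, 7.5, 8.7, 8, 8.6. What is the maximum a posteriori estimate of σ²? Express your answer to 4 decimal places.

σ̂²_MAP = 2.0358

Sum of squared deviations about the known mean: SS = (4.4−7)² + (9.1−7)² + (6.1−7)² + (7.5−7)² + (8.7−7)² + (8−7)² + (8.6−7)² = 18.68.
The Normal likelihood contributes (σ²)^(−n/2) exp(−SS/(2σ²)), so the posterior is Inverse-Gamma(α + n/2, β + SS/2) = Inverse-Gamma(8.5, 19.34).
The mode of Inverse-Gamma(a, b) is b/(a+1) = 19.34/9.5 ≈ 2.0358.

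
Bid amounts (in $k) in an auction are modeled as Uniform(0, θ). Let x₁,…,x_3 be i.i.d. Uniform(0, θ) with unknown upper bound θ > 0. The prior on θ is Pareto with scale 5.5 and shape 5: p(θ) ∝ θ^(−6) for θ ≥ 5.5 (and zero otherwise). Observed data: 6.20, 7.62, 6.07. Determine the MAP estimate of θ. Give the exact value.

θ̂_MAP = 7.62

The Uniform(0, θ) likelihood is θ^(−n) for θ ≥ max(xᵢ), zero otherwise. Here max(xᵢ) = 7.62.
Posterior ∝ θ^(−6) · θ^(−3) = θ^(−9) on θ ≥ max(5.5, 7.62) = 7.62.
This density is strictly decreasing in θ, so the posterior mode lies at the lower boundary of the support.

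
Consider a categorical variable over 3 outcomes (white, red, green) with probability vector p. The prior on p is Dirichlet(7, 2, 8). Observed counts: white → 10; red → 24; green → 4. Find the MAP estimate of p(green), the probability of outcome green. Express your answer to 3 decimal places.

The posterior is Dirichlet(αᵢ + nᵢ) = Dirichlet(17, 26, 12).
For a Dirichlet(a₁,…,a_K) with all aᵢ > 1, the mode has j-th component (aⱼ − 1)/(Σaᵢ − K).
Here Σaᵢ = 55 and K = 3, so p(green) = (12 − 1)/(55 − 3) = 11/52 ≈ 0.212.

MAP estimate of p(green) = 0.212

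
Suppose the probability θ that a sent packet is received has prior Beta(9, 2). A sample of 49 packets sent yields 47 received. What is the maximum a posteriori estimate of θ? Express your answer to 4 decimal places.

Prior: Beta(9, 2).
Data: 47 successes in 49 trials. The binomial likelihood contributes θ^47(1−θ)^2, so the posterior is Beta(9+47, 2+2) = Beta(56, 4).
For Beta(a, b) with a, b > 1 the mode is (a−1)/(a+b−2) = 55/58 ≈ 0.9483.

θ̂_MAP = 0.9483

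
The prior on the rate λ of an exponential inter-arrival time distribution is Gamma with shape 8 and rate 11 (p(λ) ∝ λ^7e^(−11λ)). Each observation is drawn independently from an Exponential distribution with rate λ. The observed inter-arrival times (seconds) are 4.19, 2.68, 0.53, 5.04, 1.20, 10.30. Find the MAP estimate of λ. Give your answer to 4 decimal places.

The Exponential(rate=λ) likelihood is ∝ λ^n e^(−λΣtᵢ). Here n = 6 and Σtᵢ = 4.19 + 2.68 + 0.53 + 5.04 + 1.20 + 10.30 = 23.94.
Posterior ∝ λ^7e^(−11λ) · λ^6e^(−23.94λ) = λ^13e^(−34.94λ), i.e. Gamma(14, 34.94).
Mode = (a−1)/b = 13/34.94 ≈ 0.3721.

λ̂_MAP = 0.3721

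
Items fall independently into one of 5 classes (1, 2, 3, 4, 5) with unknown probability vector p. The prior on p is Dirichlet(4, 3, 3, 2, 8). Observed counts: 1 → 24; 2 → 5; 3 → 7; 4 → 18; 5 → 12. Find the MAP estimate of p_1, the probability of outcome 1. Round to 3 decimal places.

MAP estimate: 0.333

The posterior is Dirichlet(αᵢ + nᵢ) = Dirichlet(28, 8, 10, 20, 20).
For a Dirichlet(a₁,…,a_K) with all aᵢ > 1, the mode has j-th component (aⱼ − 1)/(Σaᵢ − K).
Here Σaᵢ = 86 and K = 5, so p_1 = (28 − 1)/(86 − 5) = 27/81 ≈ 0.333.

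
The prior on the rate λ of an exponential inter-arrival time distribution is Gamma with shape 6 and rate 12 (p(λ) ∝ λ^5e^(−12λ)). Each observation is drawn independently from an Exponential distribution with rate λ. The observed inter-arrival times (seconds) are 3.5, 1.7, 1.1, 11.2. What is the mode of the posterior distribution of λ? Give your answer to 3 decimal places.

λ̂_MAP = 0.305

The Exponential(rate=λ) likelihood is ∝ λ^n e^(−λΣtᵢ). Here n = 4 and Σtᵢ = 3.5 + 1.7 + 1.1 + 11.2 = 17.5.
Posterior ∝ λ^5e^(−12λ) · λ^4e^(−17.5λ) = λ^9e^(−29.5λ), i.e. Gamma(10, 29.5).
Mode = (a−1)/b = 9/29.5 ≈ 0.305.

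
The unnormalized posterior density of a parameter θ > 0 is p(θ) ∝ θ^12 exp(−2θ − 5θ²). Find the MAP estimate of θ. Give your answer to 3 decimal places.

ℓ'(θ) = 12/θ − 2 − 10θ. Setting this to zero and multiplying by θ: 10θ² + 2θ − 12 = 0.
θ = (−2 + √(2² + 4·10·12)) / (2·10) = (−2 + √484) / 20 = (−2 + 22)/20 = 1.
ℓ''(θ) = −12/θ² − 10 < 0, confirming a maximum.

θ̂_MAP = 1.000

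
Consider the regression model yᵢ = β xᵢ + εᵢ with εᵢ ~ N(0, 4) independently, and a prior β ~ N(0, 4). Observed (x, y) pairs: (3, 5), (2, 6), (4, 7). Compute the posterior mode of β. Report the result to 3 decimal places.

log p(β | y) = −Σ(yᵢ − βxᵢ)²/(2·4) − β²/(2·4) + const.
Setting the derivative to zero: Σxᵢ(yᵢ − βxᵢ)/4 − β/4 = 0, so β = Σxᵢyᵢ / (Σxᵢ² + σ²/τ²).
Σxᵢyᵢ = 3·5 + 2·6 + 4·7 = 55; Σxᵢ² = 29; σ²/τ² = 1.
β̂_MAP = 55 / (29 + 1) = 55/30 ≈ 1.833.

β̂_MAP = 1.833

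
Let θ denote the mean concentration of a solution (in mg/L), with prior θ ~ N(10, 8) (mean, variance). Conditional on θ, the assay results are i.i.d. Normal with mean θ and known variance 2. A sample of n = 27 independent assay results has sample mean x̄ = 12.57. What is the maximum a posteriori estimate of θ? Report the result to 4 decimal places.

θ̂_MAP = 12.5464

n = 27, x̄ = 12.57.
For a Normal prior and Normal likelihood with known variance, the posterior is Normal; its mode equals its mean, the precision-weighted average.
Prior precision 1/σ₀² = 1/8 = 0.125; data precision n/σ² = 27/2 = 13.5.
θ̂ = (0.125·10 + 13.5·12.57) / (0.125 + 13.5) = 170.945/13.625 = 34189/2725 ≈ 12.5464.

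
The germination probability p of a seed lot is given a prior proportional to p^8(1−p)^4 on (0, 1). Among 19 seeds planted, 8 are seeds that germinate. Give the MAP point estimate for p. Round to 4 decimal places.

p̂_MAP = 0.5161

The prior density ∝ p^8(1−p)^4 is the kernel of Beta(9, 5).
Data: 8 successes in 19 trials. The binomial likelihood contributes p^8(1−p)^11, so the posterior is Beta(9+8, 5+11) = Beta(17, 16).
For Beta(a, b) with a, b > 1 the mode is (a−1)/(a+b−2) = 16/31 ≈ 0.5161.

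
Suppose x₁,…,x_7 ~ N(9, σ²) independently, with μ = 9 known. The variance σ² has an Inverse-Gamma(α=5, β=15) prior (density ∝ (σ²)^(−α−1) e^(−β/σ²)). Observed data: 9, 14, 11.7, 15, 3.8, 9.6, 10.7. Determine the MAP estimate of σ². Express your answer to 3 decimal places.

Sum of squared deviations about the known mean: SS = (9−9)² + (14−9)² + (11.7−9)² + (15−9)² + (3.8−9)² + (9.6−9)² + (10.7−9)² = 98.58.
The Normal likelihood contributes (σ²)^(−n/2) exp(−SS/(2σ²)), so the posterior is Inverse-Gamma(α + n/2, β + SS/2) = Inverse-Gamma(8.5, 64.29).
The mode of Inverse-Gamma(a, b) is b/(a+1) = 64.29/9.5 ≈ 6.767.

σ̂²_MAP = 6.767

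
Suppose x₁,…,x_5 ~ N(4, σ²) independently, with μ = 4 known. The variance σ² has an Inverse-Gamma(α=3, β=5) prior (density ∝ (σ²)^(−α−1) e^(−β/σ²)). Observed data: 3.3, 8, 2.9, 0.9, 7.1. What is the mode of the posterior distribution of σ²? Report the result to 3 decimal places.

Sum of squared deviations about the known mean: SS = (3.3−4)² + (8−4)² + (2.9−4)² + (0.9−4)² + (7.1−4)² = 36.92.
The Normal likelihood contributes (σ²)^(−n/2) exp(−SS/(2σ²)), so the posterior is Inverse-Gamma(α + n/2, β + SS/2) = Inverse-Gamma(5.5, 23.46).
The mode of Inverse-Gamma(a, b) is b/(a+1) = 23.46/6.5 ≈ 3.609.

σ̂²_MAP = 3.609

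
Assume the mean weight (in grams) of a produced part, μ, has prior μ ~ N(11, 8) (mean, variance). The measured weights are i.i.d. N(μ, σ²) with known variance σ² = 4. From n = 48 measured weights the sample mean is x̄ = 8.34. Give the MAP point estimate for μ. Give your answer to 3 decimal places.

n = 48, x̄ = 8.34.
For a Normal prior and Normal likelihood with known variance, the posterior is Normal; its mode equals its mean, the precision-weighted average.
Prior precision 1/σ₀² = 1/8 = 0.125; data precision n/σ² = 48/4 = 12.
μ̂ = (0.125·11 + 12·8.34) / (0.125 + 12) = 101.455/12.125 = 20291/2425 ≈ 8.367.

μ̂_MAP = 8.367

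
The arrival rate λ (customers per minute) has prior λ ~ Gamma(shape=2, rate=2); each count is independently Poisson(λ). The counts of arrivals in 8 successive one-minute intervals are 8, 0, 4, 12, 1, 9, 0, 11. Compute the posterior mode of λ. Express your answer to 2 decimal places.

λ̂_MAP = 4.60

Σxᵢ = 8+0+4+12+1+9+0+11 = 45, with n = 8.
Posterior ∝ λe^(−2λ) · λ^45e^(−8λ) = λ^46e^(−10λ), i.e. Gamma(shape=47, rate=10).
The mode of a Gamma(a, b) with a ≥ 1 (shape–rate) is (a−1)/b = 46/10 ≈ 4.60.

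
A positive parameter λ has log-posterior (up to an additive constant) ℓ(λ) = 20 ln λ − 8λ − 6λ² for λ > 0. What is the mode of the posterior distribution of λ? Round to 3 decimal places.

λ̂_MAP = 1.000

ℓ'(λ) = 20/λ − 8 − 12λ. Setting this to zero and multiplying by λ: 12λ² + 8λ − 20 = 0.
λ = (−8 + √(8² + 4·12·20)) / (2·12) = (−8 + √1024) / 24 = (−8 + 32)/24 = 1.
ℓ''(λ) = −20/λ² − 12 < 0, confirming a maximum.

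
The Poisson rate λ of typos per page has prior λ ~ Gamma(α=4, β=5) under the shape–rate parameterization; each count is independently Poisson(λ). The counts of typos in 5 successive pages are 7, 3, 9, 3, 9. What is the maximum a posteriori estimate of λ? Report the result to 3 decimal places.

Σxᵢ = 7+3+9+3+9 = 31, with n = 5.
Posterior ∝ λ^3e^(−5λ) · λ^31e^(−5λ) = λ^34e^(−10λ), i.e. Gamma(shape=35, rate=10).
The mode of a Gamma(a, b) with a ≥ 1 (shape–rate) is (a−1)/b = 34/10 ≈ 3.400.

λ̂_MAP = 3.400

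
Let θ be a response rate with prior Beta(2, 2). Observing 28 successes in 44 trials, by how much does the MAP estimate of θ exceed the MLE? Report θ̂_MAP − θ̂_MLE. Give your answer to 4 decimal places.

Posterior is Beta(30, 18); MAP = (30−1)/(48−2) = 29/46 ≈ 0.63043.
MLE ignores the prior: θ̂_MLE = k/n = 28/44 ≈ 0.63636.
Difference = 29/46 − 28/44 = -3/506 ≈ -0.0059.

MAP − MLE = -0.0059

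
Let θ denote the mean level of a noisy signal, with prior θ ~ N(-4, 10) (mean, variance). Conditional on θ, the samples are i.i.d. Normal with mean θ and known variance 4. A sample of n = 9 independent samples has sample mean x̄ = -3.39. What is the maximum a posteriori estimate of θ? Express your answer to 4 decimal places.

n = 9, x̄ = -3.39.
For a Normal prior and Normal likelihood with known variance, the posterior is Normal; its mode equals its mean, the precision-weighted average.
Prior precision 1/σ₀² = 1/10 = 0.1; data precision n/σ² = 9/4 = 2.25.
θ̂ = (0.1·(-4) + 2.25·(-3.39)) / (0.1 + 2.25) = (-8.0275)/2.35 = -3211/940 ≈ -3.4160.

θ̂_MAP = -3.4160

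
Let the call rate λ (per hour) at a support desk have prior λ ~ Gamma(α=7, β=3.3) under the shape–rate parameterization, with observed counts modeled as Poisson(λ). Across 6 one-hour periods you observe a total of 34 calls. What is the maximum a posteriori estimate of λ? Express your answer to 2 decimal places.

Σxᵢ = 34, n = 6.
Posterior ∝ λ^6e^(−3.3λ) · λ^34e^(−6λ) = λ^40e^(−9.3λ), i.e. Gamma(shape=41, rate=9.3).
The mode of a Gamma(a, b) with a ≥ 1 (shape–rate) is (a−1)/b = 40/9.3 ≈ 4.30.

λ̂_MAP = 4.30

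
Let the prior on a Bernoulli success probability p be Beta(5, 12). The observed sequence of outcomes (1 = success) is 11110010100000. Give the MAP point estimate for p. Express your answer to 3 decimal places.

p̂_MAP = 0.345

Prior: Beta(5, 12).
Data: 6 successes in 14 trials (from the sequence). The binomial likelihood contributes p^6(1−p)^8, so the posterior is Beta(5+6, 12+8) = Beta(11, 20).
For Beta(a, b) with a, b > 1 the mode is (a−1)/(a+b−2) = 10/29 ≈ 0.345.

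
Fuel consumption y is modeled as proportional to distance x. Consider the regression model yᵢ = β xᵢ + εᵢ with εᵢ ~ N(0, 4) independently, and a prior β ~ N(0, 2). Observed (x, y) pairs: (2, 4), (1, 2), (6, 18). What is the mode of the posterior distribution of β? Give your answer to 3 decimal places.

log p(β | y) = −Σ(yᵢ − βxᵢ)²/(2·4) − β²/(2·2) + const.
Setting the derivative to zero: Σxᵢ(yᵢ − βxᵢ)/4 − β/2 = 0, so β = Σxᵢyᵢ / (Σxᵢ² + σ²/τ²).
Σxᵢyᵢ = 2·4 + 1·2 + 6·18 = 118; Σxᵢ² = 41; σ²/τ² = 2.
β̂_MAP = 118 / (41 + 2) = 118/43 ≈ 2.744.

β̂_MAP = 2.744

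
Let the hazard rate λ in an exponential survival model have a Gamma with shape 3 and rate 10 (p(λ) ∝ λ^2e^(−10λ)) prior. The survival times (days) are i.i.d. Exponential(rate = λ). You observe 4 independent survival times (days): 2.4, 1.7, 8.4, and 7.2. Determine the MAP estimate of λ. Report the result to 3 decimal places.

The Exponential(rate=λ) likelihood is ∝ λ^n e^(−λΣtᵢ). Here n = 4 and Σtᵢ = 2.4 + 1.7 + 8.4 + 7.2 = 19.7.
Posterior ∝ λ^2e^(−10λ) · λ^4e^(−19.7λ) = λ^6e^(−29.7λ), i.e. Gamma(7, 29.7).
Mode = (a−1)/b = 6/29.7 ≈ 0.202.

λ̂_MAP = 0.202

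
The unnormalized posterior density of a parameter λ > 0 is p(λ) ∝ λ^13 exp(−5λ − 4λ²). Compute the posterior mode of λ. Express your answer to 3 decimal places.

λ̂_MAP = 1.000

ℓ'(λ) = 13/λ − 5 − 8λ. Setting this to zero and multiplying by λ: 8λ² + 5λ − 13 = 0.
λ = (−5 + √(5² + 4·8·13)) / (2·8) = (−5 + √441) / 16 = (−5 + 21)/16 = 1.
ℓ''(λ) = −13/λ² − 8 < 0, confirming a maximum.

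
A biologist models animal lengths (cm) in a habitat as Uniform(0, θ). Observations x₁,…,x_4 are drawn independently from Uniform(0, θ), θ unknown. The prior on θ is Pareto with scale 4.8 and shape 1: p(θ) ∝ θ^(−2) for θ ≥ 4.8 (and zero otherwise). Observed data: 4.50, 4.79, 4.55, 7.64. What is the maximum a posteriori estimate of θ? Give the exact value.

The Uniform(0, θ) likelihood is θ^(−n) for θ ≥ max(xᵢ), zero otherwise. Here max(xᵢ) = 7.64.
Posterior ∝ θ^(−2) · θ^(−4) = θ^(−6) on θ ≥ max(4.8, 7.64) = 7.64.
This density is strictly decreasing in θ, so the posterior mode lies at the lower boundary of the support.

θ̂_MAP = 7.64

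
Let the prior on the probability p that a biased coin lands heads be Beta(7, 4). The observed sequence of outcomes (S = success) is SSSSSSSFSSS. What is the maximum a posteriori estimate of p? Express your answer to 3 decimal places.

p̂_MAP = 0.800

Prior: Beta(7, 4).
Data: 10 successes in 11 trials (from the sequence). The binomial likelihood contributes p^10(1−p)^1, so the posterior is Beta(7+10, 4+1) = Beta(17, 5).
For Beta(a, b) with a, b > 1 the mode is (a−1)/(a+b−2) = 16/20 ≈ 0.800.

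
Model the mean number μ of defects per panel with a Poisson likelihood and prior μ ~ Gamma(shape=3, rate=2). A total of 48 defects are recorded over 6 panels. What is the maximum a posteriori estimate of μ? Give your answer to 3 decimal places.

Σxᵢ = 48, n = 6.
Posterior ∝ μ^2e^(−2μ) · μ^48e^(−6μ) = μ^50e^(−8μ), i.e. Gamma(shape=51, rate=8).
The mode of a Gamma(a, b) with a ≥ 1 (shape–rate) is (a−1)/b = 50/8 ≈ 6.250.

μ̂_MAP = 6.250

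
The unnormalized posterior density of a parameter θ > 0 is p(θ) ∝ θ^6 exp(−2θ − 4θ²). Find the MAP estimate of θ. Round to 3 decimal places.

θ̂_MAP = 0.750

ℓ'(θ) = 6/θ − 2 − 8θ. Setting this to zero and multiplying by θ: 8θ² + 2θ − 6 = 0.
θ = (−2 + √(2² + 4·8·6)) / (2·8) = (−2 + √196) / 16 = (−2 + 14)/16 = 3/4.
ℓ''(θ) = −6/θ² − 8 < 0, confirming a maximum.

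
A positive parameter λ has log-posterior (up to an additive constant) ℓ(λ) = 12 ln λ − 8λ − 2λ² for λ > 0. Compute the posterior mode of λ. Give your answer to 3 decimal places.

ℓ'(λ) = 12/λ − 8 − 4λ. Setting this to zero and multiplying by λ: 4λ² + 8λ − 12 = 0.
λ = (−8 + √(8² + 4·4·12)) / (2·4) = (−8 + √256) / 8 = (−8 + 16)/8 = 1.
ℓ''(λ) = −12/λ² − 4 < 0, confirming a maximum.

λ̂_MAP = 1.000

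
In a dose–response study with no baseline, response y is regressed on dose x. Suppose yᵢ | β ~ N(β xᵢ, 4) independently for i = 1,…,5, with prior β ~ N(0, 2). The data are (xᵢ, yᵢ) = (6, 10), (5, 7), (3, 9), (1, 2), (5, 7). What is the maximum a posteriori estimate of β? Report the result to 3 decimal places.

log p(β | y) = −Σ(yᵢ − βxᵢ)²/(2·4) − β²/(2·2) + const.
Setting the derivative to zero: Σxᵢ(yᵢ − βxᵢ)/4 − β/2 = 0, so β = Σxᵢyᵢ / (Σxᵢ² + σ²/τ²).
Σxᵢyᵢ = 6·10 + 5·7 + 3·9 + 1·2 + 5·7 = 159; Σxᵢ² = 96; σ²/τ² = 2.
β̂_MAP = 159 / (96 + 2) = 159/98 ≈ 1.622.

β̂_MAP = 1.622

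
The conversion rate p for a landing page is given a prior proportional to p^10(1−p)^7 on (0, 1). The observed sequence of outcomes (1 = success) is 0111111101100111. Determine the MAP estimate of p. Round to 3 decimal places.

p̂_MAP = 0.667

The prior density ∝ p^10(1−p)^7 is the kernel of Beta(11, 8).
Data: 12 successes in 16 trials (from the sequence). The binomial likelihood contributes p^12(1−p)^4, so the posterior is Beta(11+12, 8+4) = Beta(23, 12).
For Beta(a, b) with a, b > 1 the mode is (a−1)/(a+b−2) = 22/33 ≈ 0.667.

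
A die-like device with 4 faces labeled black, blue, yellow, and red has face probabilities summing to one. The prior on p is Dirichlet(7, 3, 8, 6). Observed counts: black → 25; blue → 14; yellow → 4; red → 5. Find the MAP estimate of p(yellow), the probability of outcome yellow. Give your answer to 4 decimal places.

The posterior is Dirichlet(αᵢ + nᵢ) = Dirichlet(32, 17, 12, 11).
For a Dirichlet(a₁,…,a_K) with all aᵢ > 1, the mode has j-th component (aⱼ − 1)/(Σaᵢ − K).
Here Σaᵢ = 72 and K = 4, so p(yellow) = (12 − 1)/(72 − 4) = 11/68 ≈ 0.1618.

MAP estimate of p(yellow) = 0.1618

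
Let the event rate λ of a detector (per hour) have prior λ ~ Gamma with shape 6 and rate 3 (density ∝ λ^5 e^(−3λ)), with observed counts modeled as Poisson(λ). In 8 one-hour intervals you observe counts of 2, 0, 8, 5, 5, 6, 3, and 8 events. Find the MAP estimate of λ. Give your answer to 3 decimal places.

λ̂_MAP = 3.818

Σxᵢ = 2+0+8+5+5+6+3+8 = 37, with n = 8.
Posterior ∝ λ^5e^(−3λ) · λ^37e^(−8λ) = λ^42e^(−11λ), i.e. Gamma(shape=43, rate=11).
The mode of a Gamma(a, b) with a ≥ 1 (shape–rate) is (a−1)/b = 42/11 ≈ 3.818.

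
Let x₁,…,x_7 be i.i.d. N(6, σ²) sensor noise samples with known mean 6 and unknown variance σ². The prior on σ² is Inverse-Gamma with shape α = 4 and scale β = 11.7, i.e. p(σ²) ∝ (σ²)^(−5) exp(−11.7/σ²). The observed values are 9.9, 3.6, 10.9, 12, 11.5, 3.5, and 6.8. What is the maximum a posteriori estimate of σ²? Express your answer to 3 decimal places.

Sum of squared deviations about the known mean: SS = (9.9−6)² + (3.6−6)² + (10.9−6)² + (12−6)² + (11.5−6)² + (3.5−6)² + (6.8−6)² = 118.12.
The Normal likelihood contributes (σ²)^(−n/2) exp(−SS/(2σ²)), so the posterior is Inverse-Gamma(α + n/2, β + SS/2) = Inverse-Gamma(7.5, 70.76).
The mode of Inverse-Gamma(a, b) is b/(a+1) = 70.76/8.5 ≈ 8.325.

σ̂²_MAP = 8.325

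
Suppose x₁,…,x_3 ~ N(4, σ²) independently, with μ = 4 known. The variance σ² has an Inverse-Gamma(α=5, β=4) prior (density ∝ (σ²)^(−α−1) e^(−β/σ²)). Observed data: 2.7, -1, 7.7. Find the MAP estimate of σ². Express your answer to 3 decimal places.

σ̂²_MAP = 3.225

Sum of squared deviations about the known mean: SS = (2.7−4)² + (-1−4)² + (7.7−4)² = 40.38.
The Normal likelihood contributes (σ²)^(−n/2) exp(−SS/(2σ²)), so the posterior is Inverse-Gamma(α + n/2, β + SS/2) = Inverse-Gamma(6.5, 24.19).
The mode of Inverse-Gamma(a, b) is b/(a+1) = 24.19/7.5 ≈ 3.225.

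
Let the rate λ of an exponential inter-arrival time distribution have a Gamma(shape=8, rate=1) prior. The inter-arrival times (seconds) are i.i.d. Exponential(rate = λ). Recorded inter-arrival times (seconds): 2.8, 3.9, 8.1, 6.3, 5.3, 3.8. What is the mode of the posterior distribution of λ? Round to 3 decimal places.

λ̂_MAP = 0.417

The Exponential(rate=λ) likelihood is ∝ λ^n e^(−λΣtᵢ). Here n = 6 and Σtᵢ = 2.8 + 3.9 + 8.1 + 6.3 + 5.3 + 3.8 = 30.2.
Posterior ∝ λ^7e^(−1λ) · λ^6e^(−30.2λ) = λ^13e^(−31.2λ), i.e. Gamma(14, 31.2).
Mode = (a−1)/b = 13/31.2 ≈ 0.417.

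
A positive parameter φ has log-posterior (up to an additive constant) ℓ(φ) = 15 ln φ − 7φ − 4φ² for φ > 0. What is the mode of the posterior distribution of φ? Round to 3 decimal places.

φ̂_MAP = 1.000

ℓ'(φ) = 15/φ − 7 − 8φ. Setting this to zero and multiplying by φ: 8φ² + 7φ − 15 = 0.
φ = (−7 + √(7² + 4·8·15)) / (2·8) = (−7 + √529) / 16 = (−7 + 23)/16 = 1.
ℓ''(φ) = −15/φ² − 8 < 0, confirming a maximum.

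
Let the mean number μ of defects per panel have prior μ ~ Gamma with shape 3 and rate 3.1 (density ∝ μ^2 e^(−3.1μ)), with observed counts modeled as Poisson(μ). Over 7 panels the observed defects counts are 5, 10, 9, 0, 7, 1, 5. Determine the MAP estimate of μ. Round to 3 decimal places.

Σxᵢ = 5+10+9+0+7+1+5 = 37, with n = 7.
Posterior ∝ μ^2e^(−3.1μ) · μ^37e^(−7μ) = μ^39e^(−10.1μ), i.e. Gamma(shape=40, rate=10.1).
The mode of a Gamma(a, b) with a ≥ 1 (shape–rate) is (a−1)/b = 39/10.1 ≈ 3.861.

μ̂_MAP = 3.861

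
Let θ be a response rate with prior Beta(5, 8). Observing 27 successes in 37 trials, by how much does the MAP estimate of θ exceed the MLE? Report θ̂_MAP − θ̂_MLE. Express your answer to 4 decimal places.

MAP − MLE = -0.0839

Posterior is Beta(32, 18); MAP = (32−1)/(50−2) = 31/48 ≈ 0.64583.
MLE ignores the prior: θ̂_MLE = k/n = 27/37 ≈ 0.72973.
Difference = 31/48 − 27/37 = -149/1776 ≈ -0.0839.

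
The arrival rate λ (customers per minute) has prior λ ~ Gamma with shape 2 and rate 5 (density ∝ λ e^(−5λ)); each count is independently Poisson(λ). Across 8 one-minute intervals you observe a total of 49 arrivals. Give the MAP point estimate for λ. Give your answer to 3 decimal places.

Σxᵢ = 49, n = 8.
Posterior ∝ λe^(−5λ) · λ^49e^(−8λ) = λ^50e^(−13λ), i.e. Gamma(shape=51, rate=13).
The mode of a Gamma(a, b) with a ≥ 1 (shape–rate) is (a−1)/b = 50/13 ≈ 3.846.

λ̂_MAP = 3.846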